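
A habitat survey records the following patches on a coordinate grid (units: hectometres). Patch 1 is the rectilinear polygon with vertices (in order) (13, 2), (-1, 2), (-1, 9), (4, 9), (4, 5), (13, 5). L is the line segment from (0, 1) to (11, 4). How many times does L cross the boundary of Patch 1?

The segment meets the boundary at (3.667,2).

1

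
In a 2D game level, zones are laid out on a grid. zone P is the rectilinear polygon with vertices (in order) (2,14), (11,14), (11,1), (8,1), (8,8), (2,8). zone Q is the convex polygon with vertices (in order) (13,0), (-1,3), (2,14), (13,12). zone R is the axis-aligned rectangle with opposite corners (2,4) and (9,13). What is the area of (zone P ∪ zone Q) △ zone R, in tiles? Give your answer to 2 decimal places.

|zone P ∪ zone Q| = 154.8755.
|(zone P ∪ zone Q) ∩ zone R| = 63.
|(zone P ∪ zone Q) △ zone R| = 154.8755 + 63 − 126 = 91.88.

91.88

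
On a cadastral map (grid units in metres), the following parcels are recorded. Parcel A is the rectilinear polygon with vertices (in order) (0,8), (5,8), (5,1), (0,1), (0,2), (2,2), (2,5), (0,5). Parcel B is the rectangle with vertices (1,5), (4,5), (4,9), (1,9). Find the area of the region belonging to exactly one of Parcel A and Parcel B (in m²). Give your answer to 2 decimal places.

23.00

|Parcel A| = 29, |Parcel B| = 12, |Parcel A∩Parcel B| = 9.
|Parcel A △ Parcel B| = |Parcel A| + |Parcel B| − 2·|Parcel A∩Parcel B| = 29 + 12 − 18 = 23.00.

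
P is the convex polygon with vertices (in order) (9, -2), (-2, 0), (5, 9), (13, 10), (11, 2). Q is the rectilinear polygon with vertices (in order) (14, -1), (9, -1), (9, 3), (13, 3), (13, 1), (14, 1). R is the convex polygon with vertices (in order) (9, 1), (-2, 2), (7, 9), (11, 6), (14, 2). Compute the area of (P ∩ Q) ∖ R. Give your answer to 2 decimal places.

|P ∩ Q| = 5.875.
|(P ∩ Q) ∩ R| = 3.625.
|(P ∩ Q) ∖ R| = 5.875 − 3.625 = 2.25.

2.25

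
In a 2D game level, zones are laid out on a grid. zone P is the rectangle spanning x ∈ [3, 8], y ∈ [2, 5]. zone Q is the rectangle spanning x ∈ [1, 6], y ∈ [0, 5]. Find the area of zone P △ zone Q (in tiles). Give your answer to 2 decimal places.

22.00

|zone P∩zone Q|: x∈[3,6], y∈[2,5] → 3·3 = 9.
|zone P △ zone Q| = |zone P| + |zone Q| − 2·|zone P∩zone Q| = 15 + 25 − 18 = 22.00.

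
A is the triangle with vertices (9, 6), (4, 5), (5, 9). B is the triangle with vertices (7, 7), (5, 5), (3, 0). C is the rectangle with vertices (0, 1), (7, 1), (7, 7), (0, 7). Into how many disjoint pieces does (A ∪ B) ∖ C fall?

(A ∪ B) ∖ C splits into 2 disjoint pieces (area 0.0857, area 4.9).

2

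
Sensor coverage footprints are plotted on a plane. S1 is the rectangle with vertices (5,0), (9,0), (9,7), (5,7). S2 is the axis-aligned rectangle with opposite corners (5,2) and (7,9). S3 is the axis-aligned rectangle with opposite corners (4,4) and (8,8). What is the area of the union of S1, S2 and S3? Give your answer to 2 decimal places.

By inclusion–exclusion:
Individual areas: |S1| = 28, |S2| = 14, |S3| = 16.
|S1∩S2|: x∈[5,7], y∈[2,7] → 2·5 = 10.
|S1∩S3|: x∈[5,8], y∈[4,7] → 3·3 = 9.
|S2∩S3|: x∈[5,7], y∈[4,8] → 2·4 = 8.
|S1∩S2∩S3| = 6.
|S1 ∪ S2 ∪ S3| = 58 − 27 + 6 = 37.00.

37.00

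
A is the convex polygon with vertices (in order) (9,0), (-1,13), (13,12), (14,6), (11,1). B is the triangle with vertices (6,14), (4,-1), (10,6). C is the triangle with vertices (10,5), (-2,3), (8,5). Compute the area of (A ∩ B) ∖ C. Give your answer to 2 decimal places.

28.10

|A ∩ B| = 29.0621.
|(A ∩ B) ∩ C| = 0.9612.
|(A ∩ B) ∖ C| = 29.0621 − 0.9612 = 28.10.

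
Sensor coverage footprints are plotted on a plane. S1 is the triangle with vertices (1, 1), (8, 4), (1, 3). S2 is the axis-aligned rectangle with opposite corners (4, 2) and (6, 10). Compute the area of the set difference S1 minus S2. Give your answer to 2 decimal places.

5.29

|S1| = 7, |S1∩S2| = 1.7143.
|S1 ∖ S2| = |S1| − |S1∩S2| = 7 − 1.7143 = 5.29.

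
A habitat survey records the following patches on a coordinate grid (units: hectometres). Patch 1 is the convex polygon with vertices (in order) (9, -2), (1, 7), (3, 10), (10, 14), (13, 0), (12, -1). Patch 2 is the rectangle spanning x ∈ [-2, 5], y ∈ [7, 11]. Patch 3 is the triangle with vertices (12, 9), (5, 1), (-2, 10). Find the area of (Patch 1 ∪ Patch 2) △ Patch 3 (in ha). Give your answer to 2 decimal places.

|Patch 1 ∪ Patch 2| = 124.875.
|(Patch 1 ∪ Patch 2) ∩ Patch 3| = 53.5769.
|(Patch 1 ∪ Patch 2) △ Patch 3| = 124.875 + 59.5 − 107.1538 = 77.22.

77.22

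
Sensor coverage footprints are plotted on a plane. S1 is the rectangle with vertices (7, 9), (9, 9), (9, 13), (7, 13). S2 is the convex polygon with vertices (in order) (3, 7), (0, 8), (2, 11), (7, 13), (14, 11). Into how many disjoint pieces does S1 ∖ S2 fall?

S1 ∖ S2 splits into 2 disjoint pieces (area 0.0455, area 0.5714).

2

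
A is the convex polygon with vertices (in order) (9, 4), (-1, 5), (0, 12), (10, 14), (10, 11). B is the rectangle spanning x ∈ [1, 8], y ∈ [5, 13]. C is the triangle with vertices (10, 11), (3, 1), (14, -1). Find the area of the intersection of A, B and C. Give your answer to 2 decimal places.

The intersection is the polygon with vertices (8,5), (5.8,5), (8,8.143).
By the shoelace formula its area is 3.46.

3.46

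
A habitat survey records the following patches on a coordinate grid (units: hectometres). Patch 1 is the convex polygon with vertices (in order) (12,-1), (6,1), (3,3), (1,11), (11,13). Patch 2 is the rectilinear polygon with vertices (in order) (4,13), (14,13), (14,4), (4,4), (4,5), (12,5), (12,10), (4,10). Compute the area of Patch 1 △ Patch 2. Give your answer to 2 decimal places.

107.94

|Patch 1| = 106, |Patch 2| = 50, |Patch 1∩Patch 2| = 24.0286.
|Patch 1 △ Patch 2| = |Patch 1| + |Patch 2| − 2·|Patch 1∩Patch 2| = 106 + 50 − 48.0571 = 107.94.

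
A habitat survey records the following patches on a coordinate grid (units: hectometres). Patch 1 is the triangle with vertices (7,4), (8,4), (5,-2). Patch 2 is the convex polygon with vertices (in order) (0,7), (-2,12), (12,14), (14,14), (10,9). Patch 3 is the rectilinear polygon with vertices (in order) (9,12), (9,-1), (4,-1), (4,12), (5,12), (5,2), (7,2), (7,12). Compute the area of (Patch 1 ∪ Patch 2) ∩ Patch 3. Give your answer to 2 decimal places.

|Patch 1 ∪ Patch 2| = 68.
|(Patch 1 ∪ Patch 2) ∩ Patch 3| = 13.15.

13.15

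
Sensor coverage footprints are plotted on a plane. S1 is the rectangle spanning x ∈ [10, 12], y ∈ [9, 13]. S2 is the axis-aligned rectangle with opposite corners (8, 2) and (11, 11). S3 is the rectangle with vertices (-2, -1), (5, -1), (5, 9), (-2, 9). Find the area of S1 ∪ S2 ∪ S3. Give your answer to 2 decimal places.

103.00

By inclusion–exclusion:
Individual areas: |S1| = 8, |S2| = 27, |S3| = 70.
|S1∩S2|: x∈[10,11], y∈[9,11] → 1·2 = 2.
|S1∩S3| = 0 (no overlap).
|S2∩S3| = 0 (no overlap).
|S1∩S2∩S3| = 0.
|S1 ∪ S2 ∪ S3| = 105 − 2 + 0 = 103.00.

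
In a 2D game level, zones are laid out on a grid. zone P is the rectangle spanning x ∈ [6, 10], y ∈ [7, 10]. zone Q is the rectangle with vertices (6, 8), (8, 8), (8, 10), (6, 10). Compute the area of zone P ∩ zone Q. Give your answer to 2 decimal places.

|zone P∩zone Q|: x∈[6,8], y∈[8,10] → 2·2 = 4.

4.00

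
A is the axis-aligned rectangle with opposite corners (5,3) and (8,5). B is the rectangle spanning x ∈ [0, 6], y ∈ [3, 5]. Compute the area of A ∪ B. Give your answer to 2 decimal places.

By inclusion–exclusion:
Individual areas: |A| = 6, |B| = 12.
|A∩B|: x∈[5,6], y∈[3,5] → 1·2 = 2.
|A ∪ B| = 18 − 2 = 16.00.

16.00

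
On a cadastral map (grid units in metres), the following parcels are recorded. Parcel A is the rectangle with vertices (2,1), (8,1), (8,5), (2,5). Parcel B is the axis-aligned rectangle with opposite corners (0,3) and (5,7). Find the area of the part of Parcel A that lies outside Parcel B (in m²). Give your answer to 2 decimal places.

|Parcel A∩Parcel B|: x∈[2,5], y∈[3,5] → 3·2 = 6.
|Parcel A| = 24.
|Parcel A ∖ Parcel B| = |Parcel A| − |Parcel A∩Parcel B| = 24 − 6 = 18.00.

18.00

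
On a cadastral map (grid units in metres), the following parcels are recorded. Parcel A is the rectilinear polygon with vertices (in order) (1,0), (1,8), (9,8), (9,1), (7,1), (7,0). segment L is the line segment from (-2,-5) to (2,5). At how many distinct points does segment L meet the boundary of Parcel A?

1

The segment meets the boundary at (1,2.5).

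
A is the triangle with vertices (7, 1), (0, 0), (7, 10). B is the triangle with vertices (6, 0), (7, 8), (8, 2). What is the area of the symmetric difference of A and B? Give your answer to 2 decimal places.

|A| = 31.5, |B| = 7, |A∩B| = 3.1182.
|A △ B| = |A| + |B| − 2·|A∩B| = 31.5 + 7 − 6.2364 = 32.26.

32.26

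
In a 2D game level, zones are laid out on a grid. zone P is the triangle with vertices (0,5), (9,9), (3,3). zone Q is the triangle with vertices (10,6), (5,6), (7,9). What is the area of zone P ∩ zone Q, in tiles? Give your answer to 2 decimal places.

The intersection is the polygon with vertices (7.615,8.385), (8,8), (6,6), (5,6), (6.158,7.737).
By the shoelace formula its area is 2.85.

2.85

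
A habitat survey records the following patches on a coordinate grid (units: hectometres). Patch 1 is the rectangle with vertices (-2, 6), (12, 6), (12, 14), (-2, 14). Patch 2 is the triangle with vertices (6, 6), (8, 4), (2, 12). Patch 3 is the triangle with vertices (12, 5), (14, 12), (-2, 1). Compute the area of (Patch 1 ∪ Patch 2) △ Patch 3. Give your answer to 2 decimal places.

125.39

|Patch 1 ∪ Patch 2| = 112.5.
|(Patch 1 ∪ Patch 2) ∩ Patch 3| = 16.0568.
|(Patch 1 ∪ Patch 2) △ Patch 3| = 112.5 + 45 − 32.1136 = 125.39.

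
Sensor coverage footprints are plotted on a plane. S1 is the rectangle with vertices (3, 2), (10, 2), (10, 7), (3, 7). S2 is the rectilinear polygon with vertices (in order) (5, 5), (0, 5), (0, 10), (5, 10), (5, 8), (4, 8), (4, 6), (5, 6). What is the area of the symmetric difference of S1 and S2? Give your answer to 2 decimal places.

52.00

|S1| = 35, |S2| = 23, |S1∩S2| = 3.
|S1 △ S2| = |S1| + |S2| − 2·|S1∩S2| = 35 + 23 − 6 = 52.00.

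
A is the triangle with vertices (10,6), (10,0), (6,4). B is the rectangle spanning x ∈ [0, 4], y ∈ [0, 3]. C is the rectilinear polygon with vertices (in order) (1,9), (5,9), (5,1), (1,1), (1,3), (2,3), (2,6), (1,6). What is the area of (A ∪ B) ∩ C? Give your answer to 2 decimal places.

The region (A ∪ B) ∩ C is the polygon with vertices (4,3), (4,1), (1,1), (1,3), (2,3).
By the shoelace formula its area is 6.00.

6.00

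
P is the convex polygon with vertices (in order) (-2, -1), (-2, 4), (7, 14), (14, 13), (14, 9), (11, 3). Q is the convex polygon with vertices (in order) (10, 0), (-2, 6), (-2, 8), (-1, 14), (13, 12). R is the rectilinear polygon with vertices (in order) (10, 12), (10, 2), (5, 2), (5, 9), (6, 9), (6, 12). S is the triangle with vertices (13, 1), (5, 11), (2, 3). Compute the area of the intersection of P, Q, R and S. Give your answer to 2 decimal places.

26.65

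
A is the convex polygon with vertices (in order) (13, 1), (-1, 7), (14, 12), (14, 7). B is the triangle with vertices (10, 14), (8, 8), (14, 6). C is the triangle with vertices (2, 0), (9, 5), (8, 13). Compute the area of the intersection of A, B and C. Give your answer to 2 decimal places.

0.49

The intersection is the polygon with vertices (8,8), (8.454,9.364), (8.652,7.783).
By the shoelace formula its area is 0.49.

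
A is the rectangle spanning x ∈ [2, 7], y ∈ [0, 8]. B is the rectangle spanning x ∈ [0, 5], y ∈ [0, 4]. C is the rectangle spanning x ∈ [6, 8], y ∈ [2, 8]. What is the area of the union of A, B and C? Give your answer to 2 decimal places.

By inclusion–exclusion:
Individual areas: |A| = 40, |B| = 20, |C| = 12.
|A∩B|: x∈[2,5], y∈[0,4] → 3·4 = 12.
|A∩C|: x∈[6,7], y∈[2,8] → 1·6 = 6.
|B∩C| = 0 (no overlap).
|A∩B∩C| = 0.
|A ∪ B ∪ C| = 72 − 18 + 0 = 54.00.

54.00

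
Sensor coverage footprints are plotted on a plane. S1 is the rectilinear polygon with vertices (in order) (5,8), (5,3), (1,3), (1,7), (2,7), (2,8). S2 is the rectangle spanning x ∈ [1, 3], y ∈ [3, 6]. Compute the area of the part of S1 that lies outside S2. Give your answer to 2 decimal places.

|S1| = 19, |S1∩S2| = 6.
|S1 ∖ S2| = |S1| − |S1∩S2| = 19 − 6 = 13.00.

13.00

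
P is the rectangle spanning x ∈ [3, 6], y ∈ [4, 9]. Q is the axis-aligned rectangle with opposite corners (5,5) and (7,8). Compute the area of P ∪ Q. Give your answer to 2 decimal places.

18.00

By inclusion–exclusion:
Individual areas: |P| = 15, |Q| = 6.
|P∩Q|: x∈[5,6], y∈[5,8] → 1·3 = 3.
|P ∪ Q| = 21 − 3 = 18.00.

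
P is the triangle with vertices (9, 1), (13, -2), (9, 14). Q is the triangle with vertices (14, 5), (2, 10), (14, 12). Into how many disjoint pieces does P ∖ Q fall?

P ∖ Q splits into 2 disjoint pieces (area 19.3246, area 0.9633).

2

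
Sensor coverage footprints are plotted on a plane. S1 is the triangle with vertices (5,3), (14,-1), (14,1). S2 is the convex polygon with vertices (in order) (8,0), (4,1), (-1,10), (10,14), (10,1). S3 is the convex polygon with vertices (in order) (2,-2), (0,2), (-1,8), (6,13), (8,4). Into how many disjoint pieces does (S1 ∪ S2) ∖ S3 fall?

2

(S1 ∪ S2) ∖ S3 splits into 2 disjoint pieces (area 47.7605, area 4.9082).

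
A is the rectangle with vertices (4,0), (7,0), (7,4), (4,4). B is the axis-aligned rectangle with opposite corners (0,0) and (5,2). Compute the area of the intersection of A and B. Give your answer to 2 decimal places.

|A∩B|: x∈[4,5], y∈[0,2] → 1·2 = 2.

2.00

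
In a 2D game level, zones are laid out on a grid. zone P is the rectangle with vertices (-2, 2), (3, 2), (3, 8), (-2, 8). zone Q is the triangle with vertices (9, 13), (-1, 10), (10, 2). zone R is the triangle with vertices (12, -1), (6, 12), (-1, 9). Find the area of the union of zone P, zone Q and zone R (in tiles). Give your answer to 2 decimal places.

By inclusion–exclusion:
Individual areas: |zone P| = 30, |zone Q| = 56.5, |zone R| = 54.5.
|zone P∩zone Q| = 0.5682.
|zone P∩zone R| = 2.8038.
|zone Q∩zone R| = 38.4986.
|zone P∩zone Q∩zone R| = 0.5682.
|zone P ∪ zone Q ∪ zone R| = 141 − 41.8706 + 0.5682 = 99.70.

99.70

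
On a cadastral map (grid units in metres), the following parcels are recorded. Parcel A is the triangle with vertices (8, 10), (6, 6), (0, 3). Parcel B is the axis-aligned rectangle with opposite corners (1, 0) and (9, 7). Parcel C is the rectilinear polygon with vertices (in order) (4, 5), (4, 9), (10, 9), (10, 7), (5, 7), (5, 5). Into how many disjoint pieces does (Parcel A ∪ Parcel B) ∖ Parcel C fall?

(Parcel A ∪ Parcel B) ∖ Parcel C splits into 2 disjoint pieces (area 54.1875, area 0.3214).

2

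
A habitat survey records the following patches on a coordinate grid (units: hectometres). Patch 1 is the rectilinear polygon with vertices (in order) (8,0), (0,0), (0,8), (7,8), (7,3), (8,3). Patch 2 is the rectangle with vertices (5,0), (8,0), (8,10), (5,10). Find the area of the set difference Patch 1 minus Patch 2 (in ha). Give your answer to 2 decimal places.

|Patch 1| = 59, |Patch 1∩Patch 2| = 19.
|Patch 1 ∖ Patch 2| = |Patch 1| − |Patch 1∩Patch 2| = 59 − 19 = 40.00.

40.00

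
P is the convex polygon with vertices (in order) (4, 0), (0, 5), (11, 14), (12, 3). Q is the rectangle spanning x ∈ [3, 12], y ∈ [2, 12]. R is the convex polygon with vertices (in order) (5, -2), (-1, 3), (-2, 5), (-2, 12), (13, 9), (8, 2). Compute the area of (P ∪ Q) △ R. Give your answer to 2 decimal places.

77.14

|P ∪ Q| = 108.6414.
|(P ∪ Q) ∩ R| = 77.2514.
|(P ∪ Q) △ R| = 108.6414 + 123 − 154.5028 = 77.14.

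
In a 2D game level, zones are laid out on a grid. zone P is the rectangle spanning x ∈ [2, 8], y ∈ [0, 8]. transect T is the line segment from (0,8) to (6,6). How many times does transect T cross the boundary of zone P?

The segment meets the boundary at (2,7.333).

1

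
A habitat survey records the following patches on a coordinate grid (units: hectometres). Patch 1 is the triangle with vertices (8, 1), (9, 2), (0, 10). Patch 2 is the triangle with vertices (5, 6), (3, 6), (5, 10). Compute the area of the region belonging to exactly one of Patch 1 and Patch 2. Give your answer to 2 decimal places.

|Patch 1| = 8.5, |Patch 2| = 4, |Patch 1∩Patch 2| = 0.5812.
|Patch 1 △ Patch 2| = |Patch 1| + |Patch 2| − 2·|Patch 1∩Patch 2| = 8.5 + 4 − 1.1624 = 11.34.

11.34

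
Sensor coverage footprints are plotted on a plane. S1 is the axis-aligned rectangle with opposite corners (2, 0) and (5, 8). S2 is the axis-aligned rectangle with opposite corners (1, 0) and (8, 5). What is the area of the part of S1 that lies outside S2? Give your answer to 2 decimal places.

9.00

|S1∩S2|: x∈[2,5], y∈[0,5] → 3·5 = 15.
|S1| = 24.
|S1 ∖ S2| = |S1| − |S1∩S2| = 24 − 15 = 9.00.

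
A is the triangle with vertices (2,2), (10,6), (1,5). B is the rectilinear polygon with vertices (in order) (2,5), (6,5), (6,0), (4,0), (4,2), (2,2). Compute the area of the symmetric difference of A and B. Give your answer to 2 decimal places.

|A| = 14, |B| = 16, |A∩B| = 8.
|A △ B| = |A| + |B| − 2·|A∩B| = 14 + 16 − 16 = 14.00.

14.00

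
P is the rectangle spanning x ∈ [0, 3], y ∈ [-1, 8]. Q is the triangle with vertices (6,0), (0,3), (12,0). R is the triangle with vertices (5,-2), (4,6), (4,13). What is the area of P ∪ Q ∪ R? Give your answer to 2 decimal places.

By inclusion–exclusion:
Individual areas: |P| = 27, |Q| = 9, |R| = 3.5.
|P∩Q| = 1.125.
|P∩R| = 0.
|Q∩R| = 0.2294.
|P∩Q∩R| = 0.
|P ∪ Q ∪ R| = 39.5 − 1.3544 + 0 = 38.15.

38.15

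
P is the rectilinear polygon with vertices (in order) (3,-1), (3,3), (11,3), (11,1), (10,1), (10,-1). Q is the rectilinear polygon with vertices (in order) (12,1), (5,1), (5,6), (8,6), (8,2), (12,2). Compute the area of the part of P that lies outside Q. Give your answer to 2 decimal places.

21.00

|P| = 30, |P∩Q| = 9.
|P ∖ Q| = |P| − |P∩Q| = 30 − 9 = 21.00.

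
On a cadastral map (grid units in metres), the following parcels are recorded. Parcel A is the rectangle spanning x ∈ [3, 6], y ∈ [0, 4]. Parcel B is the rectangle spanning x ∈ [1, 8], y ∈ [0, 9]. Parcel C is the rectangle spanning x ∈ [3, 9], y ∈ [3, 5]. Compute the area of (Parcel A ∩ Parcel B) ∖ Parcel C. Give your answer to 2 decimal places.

|Parcel A ∩ Parcel B| = 12.
|(Parcel A ∩ Parcel B) ∩ Parcel C| = 3.
|(Parcel A ∩ Parcel B) ∖ Parcel C| = 12 − 3 = 9.00.

9.00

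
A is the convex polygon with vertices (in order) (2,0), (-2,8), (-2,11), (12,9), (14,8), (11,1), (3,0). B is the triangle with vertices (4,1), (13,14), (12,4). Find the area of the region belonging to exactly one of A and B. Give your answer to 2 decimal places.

|A| = 123.5, |B| = 38.5, |A∩B| = 31.4305.
|A △ B| = |A| + |B| − 2·|A∩B| = 123.5 + 38.5 − 62.861 = 99.14.

99.14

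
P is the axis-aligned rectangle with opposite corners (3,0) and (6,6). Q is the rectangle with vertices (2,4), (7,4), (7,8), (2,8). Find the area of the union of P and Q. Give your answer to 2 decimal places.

By inclusion–exclusion:
Individual areas: |P| = 18, |Q| = 20.
|P∩Q|: x∈[3,6], y∈[4,6] → 3·2 = 6.
|P ∪ Q| = 38 − 6 = 32.00.

32.00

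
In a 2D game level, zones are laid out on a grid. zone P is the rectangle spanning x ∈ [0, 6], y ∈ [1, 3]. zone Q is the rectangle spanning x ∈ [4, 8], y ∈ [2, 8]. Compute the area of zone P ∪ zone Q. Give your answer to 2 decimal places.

By inclusion–exclusion:
Individual areas: |zone P| = 12, |zone Q| = 24.
|zone P∩zone Q|: x∈[4,6], y∈[2,3] → 2·1 = 2.
|zone P ∪ zone Q| = 36 − 2 = 34.00.

34.00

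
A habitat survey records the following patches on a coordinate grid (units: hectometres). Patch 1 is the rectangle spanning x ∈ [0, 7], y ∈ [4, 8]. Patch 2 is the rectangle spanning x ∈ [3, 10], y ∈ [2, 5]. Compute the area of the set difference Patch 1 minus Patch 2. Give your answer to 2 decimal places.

24.00

|Patch 1∩Patch 2|: x∈[3,7], y∈[4,5] → 4·1 = 4.
|Patch 1| = 28.
|Patch 1 ∖ Patch 2| = |Patch 1| − |Patch 1∩Patch 2| = 28 − 4 = 24.00.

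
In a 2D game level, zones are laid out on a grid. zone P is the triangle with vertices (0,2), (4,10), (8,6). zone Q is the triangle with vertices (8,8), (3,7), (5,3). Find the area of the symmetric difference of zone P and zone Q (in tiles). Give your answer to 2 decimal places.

17.66

|zone P| = 24, |zone Q| = 11, |zone P∩zone Q| = 8.669.
|zone P △ zone Q| = |zone P| + |zone Q| − 2·|zone P∩zone Q| = 24 + 11 − 17.3381 = 17.66.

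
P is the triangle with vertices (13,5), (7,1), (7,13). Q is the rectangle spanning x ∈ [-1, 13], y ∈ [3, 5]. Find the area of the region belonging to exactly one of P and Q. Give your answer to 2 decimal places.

46.00

|P| = 36, |Q| = 28, |P∩Q| = 9.
|P △ Q| = |P| + |Q| − 2·|P∩Q| = 36 + 28 − 18 = 46.00.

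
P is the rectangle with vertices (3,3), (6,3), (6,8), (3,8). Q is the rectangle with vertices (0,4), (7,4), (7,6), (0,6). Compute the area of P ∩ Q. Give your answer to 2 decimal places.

6.00

|P∩Q|: x∈[3,6], y∈[4,6] → 3·2 = 6.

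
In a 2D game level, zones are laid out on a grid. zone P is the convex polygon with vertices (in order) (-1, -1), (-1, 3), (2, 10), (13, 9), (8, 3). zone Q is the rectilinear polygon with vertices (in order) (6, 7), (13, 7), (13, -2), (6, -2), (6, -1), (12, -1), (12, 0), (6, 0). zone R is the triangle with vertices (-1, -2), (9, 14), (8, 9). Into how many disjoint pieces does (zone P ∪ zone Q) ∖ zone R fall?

2

(zone P ∪ zone Q) ∖ zone R splits into 2 disjoint pieces (area 33.1963, area 80.7034).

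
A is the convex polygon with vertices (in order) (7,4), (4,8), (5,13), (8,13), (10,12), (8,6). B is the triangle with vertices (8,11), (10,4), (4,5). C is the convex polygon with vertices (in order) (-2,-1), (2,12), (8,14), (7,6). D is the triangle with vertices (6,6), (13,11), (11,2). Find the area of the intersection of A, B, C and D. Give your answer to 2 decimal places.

The intersection is the polygon with vertices (7,6), (6.493,5.606), (6,6), (7.098,6.784).
By the shoelace formula its area is 0.59.

0.59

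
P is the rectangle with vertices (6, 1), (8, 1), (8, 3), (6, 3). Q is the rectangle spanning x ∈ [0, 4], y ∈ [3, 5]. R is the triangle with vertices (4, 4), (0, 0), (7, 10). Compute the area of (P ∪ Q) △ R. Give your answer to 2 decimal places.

14.20

|P ∪ Q| = 12.
|(P ∪ Q) ∩ R| = 1.9.
|(P ∪ Q) △ R| = 12 + 6 − 3.8 = 14.20.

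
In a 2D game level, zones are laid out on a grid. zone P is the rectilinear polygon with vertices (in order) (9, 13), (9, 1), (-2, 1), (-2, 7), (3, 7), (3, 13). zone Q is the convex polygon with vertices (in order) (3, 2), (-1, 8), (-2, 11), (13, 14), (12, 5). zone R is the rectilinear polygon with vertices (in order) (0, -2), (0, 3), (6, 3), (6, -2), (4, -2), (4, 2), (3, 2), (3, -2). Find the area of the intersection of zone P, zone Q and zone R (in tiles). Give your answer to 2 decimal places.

The intersection is the polygon with vertices (3,2), (2.333,3), (6,3).
By the shoelace formula its area is 1.83.

1.83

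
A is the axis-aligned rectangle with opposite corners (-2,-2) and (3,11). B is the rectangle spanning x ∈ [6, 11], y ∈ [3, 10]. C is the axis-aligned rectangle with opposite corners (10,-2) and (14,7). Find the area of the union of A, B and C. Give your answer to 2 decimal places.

132.00

By inclusion–exclusion:
Individual areas: |A| = 65, |B| = 35, |C| = 36.
|A∩B| = 0 (no overlap).
|A∩C| = 0 (no overlap).
|B∩C|: x∈[10,11], y∈[3,7] → 1·4 = 4.
|A∩B∩C| = 0.
|A ∪ B ∪ C| = 136 − 4 + 0 = 132.00.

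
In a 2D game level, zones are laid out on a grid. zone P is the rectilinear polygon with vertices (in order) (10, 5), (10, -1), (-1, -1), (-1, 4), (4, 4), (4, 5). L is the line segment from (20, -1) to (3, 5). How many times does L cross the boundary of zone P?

2

The segment meets the boundary at (4,4.647), (10,2.529).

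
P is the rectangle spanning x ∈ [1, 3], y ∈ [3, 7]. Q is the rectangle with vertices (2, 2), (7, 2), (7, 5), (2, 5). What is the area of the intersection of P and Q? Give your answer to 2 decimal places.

|P∩Q|: x∈[2,3], y∈[3,5] → 1·2 = 2.

2.00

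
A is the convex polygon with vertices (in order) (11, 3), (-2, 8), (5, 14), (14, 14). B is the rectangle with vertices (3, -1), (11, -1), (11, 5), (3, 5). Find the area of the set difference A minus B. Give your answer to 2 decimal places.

100.80

|A| = 106, |A∩B| = 5.2.
|A ∖ B| = |A| − |A∩B| = 106 − 5.2 = 100.80.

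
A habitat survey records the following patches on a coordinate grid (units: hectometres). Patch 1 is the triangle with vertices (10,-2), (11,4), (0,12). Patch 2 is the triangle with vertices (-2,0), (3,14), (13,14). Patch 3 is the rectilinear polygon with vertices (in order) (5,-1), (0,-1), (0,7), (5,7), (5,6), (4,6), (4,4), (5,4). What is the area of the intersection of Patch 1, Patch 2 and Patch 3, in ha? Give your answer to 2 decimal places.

The intersection is the polygon with vertices (4.429,6), (4.286,6), (3.571,7), (5,7), (5,6.533).
By the shoelace formula its area is 0.92.

0.92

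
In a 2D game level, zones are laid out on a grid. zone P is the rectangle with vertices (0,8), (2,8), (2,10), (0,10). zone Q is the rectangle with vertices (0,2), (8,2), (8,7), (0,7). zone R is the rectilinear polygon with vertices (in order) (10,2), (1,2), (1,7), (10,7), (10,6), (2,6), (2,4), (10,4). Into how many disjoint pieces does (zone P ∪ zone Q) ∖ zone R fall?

(zone P ∪ zone Q) ∖ zone R splits into 3 disjoint pieces (area 4, area 12, area 5).

3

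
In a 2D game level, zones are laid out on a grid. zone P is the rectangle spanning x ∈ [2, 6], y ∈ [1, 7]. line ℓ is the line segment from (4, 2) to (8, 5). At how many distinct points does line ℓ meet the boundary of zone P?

1

The segment meets the boundary at (6,3.5).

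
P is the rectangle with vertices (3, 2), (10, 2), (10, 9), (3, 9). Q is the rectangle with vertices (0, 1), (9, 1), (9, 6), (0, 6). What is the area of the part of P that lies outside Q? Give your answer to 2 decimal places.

25.00

|P∩Q|: x∈[3,9], y∈[2,6] → 6·4 = 24.
|P| = 49.
|P ∖ Q| = |P| − |P∩Q| = 49 − 24 = 25.00.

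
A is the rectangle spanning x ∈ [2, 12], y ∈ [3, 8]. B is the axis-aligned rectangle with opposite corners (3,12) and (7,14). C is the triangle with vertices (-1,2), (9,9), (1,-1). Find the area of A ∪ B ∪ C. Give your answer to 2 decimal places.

By inclusion–exclusion:
Individual areas: |A| = 50, |B| = 8, |C| = 22.
|A∩B| = 0 (no overlap).
|A∩C| = 10.1357.
|B∩C| = 0.
|A∩B∩C| = 0.
|A ∪ B ∪ C| = 80 − 10.1357 + 0 = 69.86.

69.86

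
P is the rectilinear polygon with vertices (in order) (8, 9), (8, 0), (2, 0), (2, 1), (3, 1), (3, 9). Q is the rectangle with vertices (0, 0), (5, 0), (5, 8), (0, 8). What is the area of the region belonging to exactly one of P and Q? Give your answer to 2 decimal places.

|P| = 46, |Q| = 40, |P∩Q| = 17.
|P △ Q| = |P| + |Q| − 2·|P∩Q| = 46 + 40 − 34 = 52.00.

52.00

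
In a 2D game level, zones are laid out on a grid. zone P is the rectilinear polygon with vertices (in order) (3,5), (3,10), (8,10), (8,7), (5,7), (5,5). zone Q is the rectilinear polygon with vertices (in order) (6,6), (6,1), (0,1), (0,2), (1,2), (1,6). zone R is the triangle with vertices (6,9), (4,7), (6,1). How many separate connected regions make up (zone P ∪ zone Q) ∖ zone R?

1

(zone P ∪ zone Q) ∖ zone R is a single connected region.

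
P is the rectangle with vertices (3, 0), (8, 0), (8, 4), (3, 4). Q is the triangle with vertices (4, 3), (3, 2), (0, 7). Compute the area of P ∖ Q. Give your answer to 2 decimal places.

|P| = 20, |P∩Q| = 1.
|P ∖ Q| = |P| − |P∩Q| = 20 − 1 = 19.00.

19.00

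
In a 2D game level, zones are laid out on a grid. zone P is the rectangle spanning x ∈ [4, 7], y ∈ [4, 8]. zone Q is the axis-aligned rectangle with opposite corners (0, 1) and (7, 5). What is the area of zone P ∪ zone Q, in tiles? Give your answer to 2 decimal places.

By inclusion–exclusion:
Individual areas: |zone P| = 12, |zone Q| = 28.
|zone P∩zone Q|: x∈[4,7], y∈[4,5] → 3·1 = 3.
|zone P ∪ zone Q| = 40 − 3 = 37.00.

37.00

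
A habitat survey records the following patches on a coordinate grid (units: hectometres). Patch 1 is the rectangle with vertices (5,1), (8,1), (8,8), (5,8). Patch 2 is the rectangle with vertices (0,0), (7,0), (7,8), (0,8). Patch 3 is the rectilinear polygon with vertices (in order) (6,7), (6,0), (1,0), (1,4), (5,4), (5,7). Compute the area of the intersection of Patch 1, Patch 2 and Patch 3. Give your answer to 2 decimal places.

6.00

The intersection is the polygon with vertices (5,1), (5,4), (5,7), (6,7), (6,1).
By the shoelace formula its area is 6.00.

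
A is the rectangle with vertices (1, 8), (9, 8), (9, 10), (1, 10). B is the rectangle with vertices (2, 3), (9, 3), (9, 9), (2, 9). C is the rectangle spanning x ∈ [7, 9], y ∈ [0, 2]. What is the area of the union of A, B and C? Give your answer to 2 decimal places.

By inclusion–exclusion:
Individual areas: |A| = 16, |B| = 42, |C| = 4.
|A∩B|: x∈[2,9], y∈[8,9] → 7·1 = 7.
|A∩C| = 0 (no overlap).
|B∩C| = 0 (no overlap).
|A∩B∩C| = 0.
|A ∪ B ∪ C| = 62 − 7 + 0 = 55.00.

55.00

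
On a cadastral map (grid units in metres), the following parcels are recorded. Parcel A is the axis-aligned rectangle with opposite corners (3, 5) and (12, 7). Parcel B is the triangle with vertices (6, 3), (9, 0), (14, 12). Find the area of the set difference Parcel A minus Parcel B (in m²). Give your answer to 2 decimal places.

12.33

|Parcel A| = 18, |Parcel A∩Parcel B| = 5.6667.
|Parcel A ∖ Parcel B| = |Parcel A| − |Parcel A∩Parcel B| = 18 − 5.6667 = 12.33.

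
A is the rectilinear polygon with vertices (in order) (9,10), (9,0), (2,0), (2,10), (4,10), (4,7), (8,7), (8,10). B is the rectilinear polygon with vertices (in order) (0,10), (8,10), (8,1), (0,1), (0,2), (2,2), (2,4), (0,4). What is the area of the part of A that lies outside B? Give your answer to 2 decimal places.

16.00

|A| = 58, |A∩B| = 42.
|A ∖ B| = |A| − |A∩B| = 58 − 42 = 16.00.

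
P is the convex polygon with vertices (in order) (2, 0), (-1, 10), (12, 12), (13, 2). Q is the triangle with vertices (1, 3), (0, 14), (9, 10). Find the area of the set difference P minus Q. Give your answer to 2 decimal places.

88.22

|P| = 124, |P∩Q| = 35.78.
|P ∖ Q| = |P| − |P∩Q| = 124 − 35.78 = 88.22.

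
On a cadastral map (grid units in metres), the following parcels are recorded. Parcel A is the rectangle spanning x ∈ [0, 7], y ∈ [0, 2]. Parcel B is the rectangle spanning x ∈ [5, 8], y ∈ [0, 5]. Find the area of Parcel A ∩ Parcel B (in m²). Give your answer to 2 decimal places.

4.00

|Parcel A∩Parcel B|: x∈[5,7], y∈[0,2] → 2·2 = 4.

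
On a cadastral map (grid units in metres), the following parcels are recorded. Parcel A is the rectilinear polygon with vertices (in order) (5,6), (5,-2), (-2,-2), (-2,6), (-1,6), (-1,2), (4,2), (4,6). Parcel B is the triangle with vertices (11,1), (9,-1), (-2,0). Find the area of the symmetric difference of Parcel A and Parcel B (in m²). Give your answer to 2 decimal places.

|Parcel A| = 36, |Parcel B| = 12, |Parcel A∩Parcel B| = 4.1119.
|Parcel A △ Parcel B| = |Parcel A| + |Parcel B| − 2·|Parcel A∩Parcel B| = 36 + 12 − 8.2238 = 39.78.

39.78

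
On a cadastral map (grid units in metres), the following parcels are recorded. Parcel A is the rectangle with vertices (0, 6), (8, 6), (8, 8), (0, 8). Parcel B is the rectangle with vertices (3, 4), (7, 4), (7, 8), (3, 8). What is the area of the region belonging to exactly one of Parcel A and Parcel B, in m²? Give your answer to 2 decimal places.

|Parcel A∩Parcel B|: x∈[3,7], y∈[6,8] → 4·2 = 8.
|Parcel A △ Parcel B| = |Parcel A| + |Parcel B| − 2·|Parcel A∩Parcel B| = 16 + 16 − 16 = 16.00.

16.00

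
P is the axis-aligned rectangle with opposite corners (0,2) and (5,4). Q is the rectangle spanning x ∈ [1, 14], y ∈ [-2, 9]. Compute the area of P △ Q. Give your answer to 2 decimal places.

|P∩Q|: x∈[1,5], y∈[2,4] → 4·2 = 8.
|P △ Q| = |P| + |Q| − 2·|P∩Q| = 10 + 143 − 16 = 137.00.

137.00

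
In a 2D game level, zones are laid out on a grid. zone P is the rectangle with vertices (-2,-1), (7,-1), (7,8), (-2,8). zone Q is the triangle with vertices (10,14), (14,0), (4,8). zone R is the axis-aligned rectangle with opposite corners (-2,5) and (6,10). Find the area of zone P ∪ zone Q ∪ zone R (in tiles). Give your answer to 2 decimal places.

By inclusion–exclusion:
Individual areas: |zone P| = 81, |zone Q| = 54, |zone R| = 40.
|zone P∩zone Q| = 3.6.
|zone P∩zone R|: x∈[-2,6], y∈[5,8] → 8·3 = 24.
|zone Q∩zone R| = 3.6.
|zone P∩zone Q∩zone R| = 1.6.
|zone P ∪ zone Q ∪ zone R| = 175 − 31.2 + 1.6 = 145.40.

145.40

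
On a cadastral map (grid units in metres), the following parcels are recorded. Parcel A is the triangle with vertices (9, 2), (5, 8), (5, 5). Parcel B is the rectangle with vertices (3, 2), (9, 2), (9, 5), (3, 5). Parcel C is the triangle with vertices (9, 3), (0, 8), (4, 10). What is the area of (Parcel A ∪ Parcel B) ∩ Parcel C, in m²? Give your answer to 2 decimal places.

The region (Parcel A ∪ Parcel B) ∩ Parcel C is the polygon with vertices (7,5), (7.571,5), (9,3), (5,5.222), (5,8).
By the shoelace formula its area is 5.13.

5.13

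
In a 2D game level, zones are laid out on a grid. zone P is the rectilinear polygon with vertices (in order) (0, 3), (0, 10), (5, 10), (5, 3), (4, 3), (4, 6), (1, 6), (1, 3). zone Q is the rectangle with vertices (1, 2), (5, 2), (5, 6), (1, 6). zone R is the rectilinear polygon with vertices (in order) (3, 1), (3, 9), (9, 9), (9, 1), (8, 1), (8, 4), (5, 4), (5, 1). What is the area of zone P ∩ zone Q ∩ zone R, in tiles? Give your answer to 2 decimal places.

3.00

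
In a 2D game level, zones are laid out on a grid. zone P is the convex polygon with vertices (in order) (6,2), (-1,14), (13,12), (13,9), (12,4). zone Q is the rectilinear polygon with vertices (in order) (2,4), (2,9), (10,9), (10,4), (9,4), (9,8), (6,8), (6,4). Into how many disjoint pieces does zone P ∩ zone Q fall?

1

zone P ∩ zone Q is a single connected region.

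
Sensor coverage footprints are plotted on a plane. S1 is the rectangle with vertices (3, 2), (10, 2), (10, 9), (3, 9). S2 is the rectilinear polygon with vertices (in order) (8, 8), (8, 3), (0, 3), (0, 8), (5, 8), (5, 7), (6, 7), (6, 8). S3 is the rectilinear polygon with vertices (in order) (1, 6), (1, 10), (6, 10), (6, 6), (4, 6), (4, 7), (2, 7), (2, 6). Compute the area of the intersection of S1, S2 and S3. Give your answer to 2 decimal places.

4.00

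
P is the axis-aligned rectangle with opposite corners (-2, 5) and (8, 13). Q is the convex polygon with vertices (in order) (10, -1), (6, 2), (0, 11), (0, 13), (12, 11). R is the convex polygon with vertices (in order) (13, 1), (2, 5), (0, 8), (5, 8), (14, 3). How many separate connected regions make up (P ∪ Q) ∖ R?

(P ∪ Q) ∖ R splits into 2 disjoint pieces (area 82.3249, area 11.0743).

2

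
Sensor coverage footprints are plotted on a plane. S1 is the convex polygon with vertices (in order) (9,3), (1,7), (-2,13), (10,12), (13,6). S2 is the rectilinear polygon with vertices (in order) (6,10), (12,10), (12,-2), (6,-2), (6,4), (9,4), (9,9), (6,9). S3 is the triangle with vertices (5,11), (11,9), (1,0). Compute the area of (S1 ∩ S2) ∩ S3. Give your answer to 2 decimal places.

The region (S1 ∩ S2) ∩ S3 is the polygon with vertices (9,9), (6,9), (6,10), (8,10), (11,9), (9,7.2).
By the shoelace formula its area is 5.30.

5.30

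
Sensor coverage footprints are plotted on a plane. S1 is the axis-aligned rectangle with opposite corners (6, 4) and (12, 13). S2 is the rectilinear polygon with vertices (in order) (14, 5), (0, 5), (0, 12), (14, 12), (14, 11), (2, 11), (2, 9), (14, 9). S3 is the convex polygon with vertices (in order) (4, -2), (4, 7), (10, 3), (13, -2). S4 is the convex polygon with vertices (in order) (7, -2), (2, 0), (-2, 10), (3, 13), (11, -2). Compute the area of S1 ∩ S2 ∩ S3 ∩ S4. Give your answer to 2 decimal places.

0.33

The intersection is the polygon with vertices (6,5.667), (7,5), (6,5).
By the shoelace formula its area is 0.33.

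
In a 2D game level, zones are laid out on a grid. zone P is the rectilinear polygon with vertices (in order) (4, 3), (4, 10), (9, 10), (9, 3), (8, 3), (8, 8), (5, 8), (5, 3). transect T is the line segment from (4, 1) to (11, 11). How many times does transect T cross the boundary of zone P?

2

The segment meets the boundary at (9,8.143), (8,6.714).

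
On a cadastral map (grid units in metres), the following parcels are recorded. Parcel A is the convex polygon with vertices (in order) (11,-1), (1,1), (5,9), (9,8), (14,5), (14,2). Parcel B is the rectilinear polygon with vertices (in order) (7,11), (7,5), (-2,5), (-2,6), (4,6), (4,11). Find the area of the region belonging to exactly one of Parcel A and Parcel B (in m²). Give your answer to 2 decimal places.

86.50

|Parcel A| = 85, |Parcel B| = 24, |Parcel A∩Parcel B| = 11.25.
|Parcel A △ Parcel B| = |Parcel A| + |Parcel B| − 2·|Parcel A∩Parcel B| = 85 + 24 − 22.5 = 86.50.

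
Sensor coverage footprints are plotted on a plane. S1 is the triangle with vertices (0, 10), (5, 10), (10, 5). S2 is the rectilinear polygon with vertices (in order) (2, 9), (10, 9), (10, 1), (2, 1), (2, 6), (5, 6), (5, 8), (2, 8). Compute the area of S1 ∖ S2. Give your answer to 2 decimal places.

4.75

|S1| = 12.5, |S1∩S2| = 7.75.
|S1 ∖ S2| = |S1| − |S1∩S2| = 12.5 − 7.75 = 4.75.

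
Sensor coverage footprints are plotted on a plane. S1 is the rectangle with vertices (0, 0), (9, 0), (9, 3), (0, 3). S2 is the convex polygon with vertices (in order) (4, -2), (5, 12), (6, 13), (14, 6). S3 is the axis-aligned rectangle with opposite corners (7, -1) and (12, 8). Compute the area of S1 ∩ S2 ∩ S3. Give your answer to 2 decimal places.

3.60

The intersection is the polygon with vertices (9,2), (7,0.4), (7,3), (9,3).
By the shoelace formula its area is 3.60.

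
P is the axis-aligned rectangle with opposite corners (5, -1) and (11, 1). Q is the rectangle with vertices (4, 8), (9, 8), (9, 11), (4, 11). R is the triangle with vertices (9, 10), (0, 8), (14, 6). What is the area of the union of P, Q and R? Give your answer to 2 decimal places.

42.78

By inclusion–exclusion:
Individual areas: |P| = 12, |Q| = 15, |R| = 23.
|P∩Q| = 0 (no overlap).
|P∩R| = 0.
|Q∩R| = 7.2222.
|P∩Q∩R| = 0.
|P ∪ Q ∪ R| = 50 − 7.2222 + 0 = 42.78.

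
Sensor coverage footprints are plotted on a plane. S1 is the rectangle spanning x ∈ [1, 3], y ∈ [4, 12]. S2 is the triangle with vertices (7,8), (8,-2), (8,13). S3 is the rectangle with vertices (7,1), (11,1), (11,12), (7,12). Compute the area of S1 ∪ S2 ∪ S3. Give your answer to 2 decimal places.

60.55

By inclusion–exclusion:
Individual areas: |S1| = 16, |S2| = 7.5, |S3| = 44.
|S1∩S2| = 0.
|S1∩S3| = 0 (no overlap).
|S2∩S3| = 6.95.
|S1∩S2∩S3| = 0.
|S1 ∪ S2 ∪ S3| = 67.5 − 6.95 + 0 = 60.55.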